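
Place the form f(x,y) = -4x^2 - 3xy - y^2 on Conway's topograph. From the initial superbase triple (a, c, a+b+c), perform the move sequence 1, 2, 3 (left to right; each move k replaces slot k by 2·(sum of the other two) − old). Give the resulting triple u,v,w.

start (-4,-1,-8) = (f(1,0),f(0,1),f(1,1))
replace slot 1: 2·((-1)+(-8)) − (-4) = -14 → (-14,-1,-8)
replace slot 2: 2·((-14)+(-8)) − (-1) = -43 → (-14,-43,-8)
replace slot 3: 2·((-14)+(-43)) − (-8) = -106 → (-14,-43,-106)

-14,-43,-106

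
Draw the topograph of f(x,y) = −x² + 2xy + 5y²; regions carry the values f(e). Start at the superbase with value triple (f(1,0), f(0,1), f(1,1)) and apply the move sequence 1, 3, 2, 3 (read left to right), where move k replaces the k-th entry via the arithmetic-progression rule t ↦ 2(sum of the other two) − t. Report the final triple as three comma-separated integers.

start (-1,5,6) = (f(1,0),f(0,1),f(1,1))
replace slot 1: 2·(5+6) − (-1) = 23 → (23,5,6)
replace slot 3: 2·(23+5) − 6 = 50 → (23,5,50)
replace slot 2: 2·(23+50) − 5 = 141 → (23,141,50)
replace slot 3: 2·(23+141) − 50 = 278 → (23,141,278)

23,141,278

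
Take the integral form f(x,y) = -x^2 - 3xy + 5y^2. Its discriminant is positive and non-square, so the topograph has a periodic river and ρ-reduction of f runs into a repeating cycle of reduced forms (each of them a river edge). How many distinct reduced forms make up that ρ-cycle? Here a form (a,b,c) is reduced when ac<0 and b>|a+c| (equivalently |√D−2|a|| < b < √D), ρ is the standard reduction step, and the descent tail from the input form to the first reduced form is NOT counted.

D = 29, ⌊√D⌋ = 5
descent: ρ → (5,3,-1)
descent: ρ → (-1,5,1)  [lands on river]
river: ρ → (1,5,-1)
ρ-cycle length = 2 (tail of 2 descent steps not counted)

2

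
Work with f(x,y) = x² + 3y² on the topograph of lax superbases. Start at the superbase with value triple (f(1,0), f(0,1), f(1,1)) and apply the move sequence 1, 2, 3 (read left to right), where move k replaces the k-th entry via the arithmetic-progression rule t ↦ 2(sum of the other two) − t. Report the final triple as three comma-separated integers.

start (1,3,4) = (f(1,0),f(0,1),f(1,1))
replace slot 1: 2·(3+4) − 1 = 13 → (13,3,4)
replace slot 2: 2·(13+4) − 3 = 31 → (13,31,4)
replace slot 3: 2·(13+31) − 4 = 84 → (13,31,84)

13,31,84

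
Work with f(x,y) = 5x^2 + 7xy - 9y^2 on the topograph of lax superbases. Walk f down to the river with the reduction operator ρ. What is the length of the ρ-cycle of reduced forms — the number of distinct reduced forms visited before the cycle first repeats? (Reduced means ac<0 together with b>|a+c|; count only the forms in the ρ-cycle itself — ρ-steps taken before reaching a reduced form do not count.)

D = 229, ⌊√D⌋ = 15
river: ρ → (-9,11,3)
river: ρ → (3,13,-5)
river: ρ → (-5,7,9)
river: ρ → (9,11,-3)
river: ρ → (-3,13,5)
river: ρ → (5,7,-9)
ρ-cycle length = 6 (tail of 0 descent steps not counted)

6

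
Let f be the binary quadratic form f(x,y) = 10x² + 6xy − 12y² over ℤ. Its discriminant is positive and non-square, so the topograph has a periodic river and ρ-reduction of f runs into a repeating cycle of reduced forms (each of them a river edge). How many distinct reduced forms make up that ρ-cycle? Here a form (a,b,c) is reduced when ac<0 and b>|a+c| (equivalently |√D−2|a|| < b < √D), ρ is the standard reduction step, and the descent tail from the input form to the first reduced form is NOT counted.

D = 516, ⌊√D⌋ = 22
river: ρ → (-12,18,4)
river: ρ → (4,22,-2)
river: ρ → (-2,22,4)
river: ρ → (4,18,-12)
river: ρ → (-12,6,10)
river: ρ → (10,14,-8)
river: ρ → (-8,18,6)
river: ρ → (6,18,-8)
river: ρ → (-8,14,10)
river: ρ → (10,6,-12)
ρ-cycle length = 10 (tail of 0 descent steps not counted)

10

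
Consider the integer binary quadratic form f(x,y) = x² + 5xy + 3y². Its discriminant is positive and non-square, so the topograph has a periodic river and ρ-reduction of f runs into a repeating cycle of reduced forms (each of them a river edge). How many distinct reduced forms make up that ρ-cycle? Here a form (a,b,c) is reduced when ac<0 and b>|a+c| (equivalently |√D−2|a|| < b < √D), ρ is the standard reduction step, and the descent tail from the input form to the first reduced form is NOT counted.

D = 13, ⌊√D⌋ = 3
descent: ρ → (3,1,-1)
descent: ρ → (-1,3,1)  [lands on river]
river: ρ → (1,3,-1)
ρ-cycle length = 2 (tail of 2 descent steps not counted)

2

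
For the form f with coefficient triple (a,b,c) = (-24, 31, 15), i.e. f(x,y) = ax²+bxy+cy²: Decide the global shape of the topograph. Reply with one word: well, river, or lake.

D = b²−4ac = 31² − 4·(-24)·15 = 2401
D = 49² is a perfect square ⇒ form factors over ℤ ⇒ lakes

lake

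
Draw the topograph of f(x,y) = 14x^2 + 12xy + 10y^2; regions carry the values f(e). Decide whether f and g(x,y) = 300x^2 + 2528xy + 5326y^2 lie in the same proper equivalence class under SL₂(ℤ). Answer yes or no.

D₁ = -416, D₂ = -416
f: flip: (14,12,10)→(10,-12,14)
f: translate: b→8 (≡-12 mod 20), so (10,-12,14)→(10,8,12)
f: reduced (well bottom): (10,8,12) with a≤c, −a<b≤a
g: translate: b→128 (≡2528 mod 600), so (300,2528,5326)→(300,128,14)
g: flip: (300,128,14)→(14,-128,300)
g: translate: b→12 (≡-128 mod 28), so (14,-128,300)→(14,12,10)
g: flip: (14,12,10)→(10,-12,14)
g: translate: b→8 (≡-12 mod 20), so (10,-12,14)→(10,8,12)
g: reduced (well bottom): (10,8,12) with a≤c, −a<b≤a
reduced forms (10, 8, 12) vs (10, 8, 12) ⇒ equivalent

yes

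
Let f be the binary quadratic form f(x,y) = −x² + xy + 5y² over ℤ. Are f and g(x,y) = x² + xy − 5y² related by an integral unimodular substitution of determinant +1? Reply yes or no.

D₁ = 21, D₂ = 21
river cycle of f (length 2): (-1, 3, 3), (3, 3, -1)
river cycle of g (length 2): (1, 3, -3), (-3, 3, 1)
cycles differ ⇒ inequivalent

no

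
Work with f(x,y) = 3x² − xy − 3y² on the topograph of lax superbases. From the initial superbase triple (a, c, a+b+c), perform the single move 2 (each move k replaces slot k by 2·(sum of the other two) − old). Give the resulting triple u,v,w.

start (3,-3,-1) = (f(1,0),f(0,1),f(1,1))
replace slot 2: 2·(3+(-1)) − (-3) = 7 → (3,7,-1)

3,7,-1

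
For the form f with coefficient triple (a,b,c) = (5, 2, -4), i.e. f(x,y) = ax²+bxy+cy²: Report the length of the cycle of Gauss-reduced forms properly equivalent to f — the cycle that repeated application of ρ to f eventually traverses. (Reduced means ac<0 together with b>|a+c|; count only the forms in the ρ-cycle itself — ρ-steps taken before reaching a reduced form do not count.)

D = 84, ⌊√D⌋ = 9
river: ρ → (-4,6,3)
river: ρ → (3,6,-4)
river: ρ → (-4,2,5)
river: ρ → (5,8,-1)
river: ρ → (-1,8,5)
river: ρ → (5,2,-4)
ρ-cycle length = 6 (tail of 0 descent steps not counted)

6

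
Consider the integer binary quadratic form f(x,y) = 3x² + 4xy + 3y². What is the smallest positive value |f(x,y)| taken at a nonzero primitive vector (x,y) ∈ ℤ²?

translate: b→-2 (≡4 mod 6), so (3,4,3)→(3,-2,2)
flip: (3,-2,2)→(2,2,3)
reduced (well bottom): (2,2,3) with a≤c, −a<b≤a
well minimum = a = 2

2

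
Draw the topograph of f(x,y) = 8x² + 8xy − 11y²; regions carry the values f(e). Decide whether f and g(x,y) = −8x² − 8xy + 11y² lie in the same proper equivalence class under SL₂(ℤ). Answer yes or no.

D₁ = 416, D₂ = 416
river cycle of f (length 6): (-11, 14, 5), (5, 16, -8), (-8, 16, 5), (5, 14, -11), (-11, 8, 8), (8, 8, -11)
river cycle of g (length 6): (11, 8, -8), (-8, 8, 11), (11, 14, -5), (-5, 16, 8), (8, 16, -5), (-5, 14, 11)
cycles differ ⇒ inequivalent

no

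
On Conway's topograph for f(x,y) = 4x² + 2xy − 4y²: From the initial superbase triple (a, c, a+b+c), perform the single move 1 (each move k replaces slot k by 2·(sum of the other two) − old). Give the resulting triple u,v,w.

start (4,-4,2) = (f(1,0),f(0,1),f(1,1))
replace slot 1: 2·((-4)+2) − 4 = -8 → (-8,-4,2)

-8,-4,2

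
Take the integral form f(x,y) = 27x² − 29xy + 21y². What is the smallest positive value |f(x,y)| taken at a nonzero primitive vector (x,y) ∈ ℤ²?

translate: b→25 (≡-29 mod 54), so (27,-29,21)→(27,25,19)
flip: (27,25,19)→(19,-25,27)
translate: b→13 (≡-25 mod 38), so (19,-25,27)→(19,13,21)
reduced (well bottom): (19,13,21) with a≤c, −a<b≤a
well minimum = a = 19

19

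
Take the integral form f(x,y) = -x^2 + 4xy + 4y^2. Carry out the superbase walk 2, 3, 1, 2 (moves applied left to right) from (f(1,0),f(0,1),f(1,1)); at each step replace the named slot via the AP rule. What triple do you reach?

start (-1,4,7) = (f(1,0),f(0,1),f(1,1))
replace slot 2: 2·((-1)+7) − 4 = 8 → (-1,8,7)
replace slot 3: 2·((-1)+8) − 7 = 7 → (-1,8,7)
replace slot 1: 2·(8+7) − (-1) = 31 → (31,8,7)
replace slot 2: 2·(31+7) − 8 = 68 → (31,68,7)

31,68,7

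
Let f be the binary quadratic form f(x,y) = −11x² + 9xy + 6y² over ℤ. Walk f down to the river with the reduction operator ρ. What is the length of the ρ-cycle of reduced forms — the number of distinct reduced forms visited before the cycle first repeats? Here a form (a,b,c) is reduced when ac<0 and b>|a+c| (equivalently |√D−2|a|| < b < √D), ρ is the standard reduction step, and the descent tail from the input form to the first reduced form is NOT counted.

D = 345, ⌊√D⌋ = 18
river: ρ → (6,15,-5)
river: ρ → (-5,15,6)
river: ρ → (6,9,-11)
river: ρ → (-11,13,4)
river: ρ → (4,11,-14)
river: ρ → (-14,17,1)
river: ρ → (1,17,-14)
river: ρ → (-14,11,4)
river: ρ → (4,13,-11)
river: ρ → (-11,9,6)
ρ-cycle length = 10 (tail of 0 descent steps not counted)

10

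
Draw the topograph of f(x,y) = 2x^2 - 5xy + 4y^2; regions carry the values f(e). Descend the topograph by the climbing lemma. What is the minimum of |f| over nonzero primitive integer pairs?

translate: b→-1 (≡-5 mod 4), so (2,-5,4)→(2,-1,1)
flip: (2,-1,1)→(1,1,2)
reduced (well bottom): (1,1,2) with a≤c, −a<b≤a
well minimum = a = 1

1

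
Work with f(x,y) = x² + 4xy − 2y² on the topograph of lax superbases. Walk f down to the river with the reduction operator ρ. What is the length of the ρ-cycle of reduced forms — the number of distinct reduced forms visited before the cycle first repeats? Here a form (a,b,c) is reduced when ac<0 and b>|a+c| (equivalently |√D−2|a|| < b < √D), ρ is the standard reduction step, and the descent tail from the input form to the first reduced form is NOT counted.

D = 24, ⌊√D⌋ = 4
river: ρ → (-2,4,1)
river: ρ → (1,4,-2)
ρ-cycle length = 2 (tail of 0 descent steps not counted)

2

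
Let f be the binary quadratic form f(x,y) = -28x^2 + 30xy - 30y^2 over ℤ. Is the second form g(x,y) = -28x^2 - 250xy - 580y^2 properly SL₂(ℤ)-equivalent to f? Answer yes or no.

D₁ = -2460, D₂ = -2460
f is negative-definite; reduce −f:
−f: translate: b→26 (≡-30 mod 56), so (28,-30,30)→(28,26,28)
−f: reduced (well bottom): (28,26,28) with a≤c, −a<b≤a
flip sign back: reduced form of f is (-28,-26,-28)
g is negative-definite; reduce −g:
−g: translate: b→26 (≡250 mod 56), so (28,250,580)→(28,26,28)
−g: reduced (well bottom): (28,26,28) with a≤c, −a<b≤a
flip sign back: reduced form of g is (-28,-26,-28)
reduced forms (-28, -26, -28) vs (-28, -26, -28) ⇒ equivalent

yes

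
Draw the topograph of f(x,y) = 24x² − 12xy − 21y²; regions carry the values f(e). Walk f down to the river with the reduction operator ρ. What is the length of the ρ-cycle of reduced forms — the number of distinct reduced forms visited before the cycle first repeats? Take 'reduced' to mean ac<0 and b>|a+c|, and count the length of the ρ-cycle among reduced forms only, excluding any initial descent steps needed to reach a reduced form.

D = 2160, ⌊√D⌋ = 46
descent: ρ → (-21,12,24)  [lands on river]
river: ρ → (24,36,-9)
river: ρ → (-9,36,24)
river: ρ → (24,12,-21)
river: ρ → (-21,30,15)
river: ρ → (15,30,-21)
ρ-cycle length = 6 (tail of 1 descent step not counted)

6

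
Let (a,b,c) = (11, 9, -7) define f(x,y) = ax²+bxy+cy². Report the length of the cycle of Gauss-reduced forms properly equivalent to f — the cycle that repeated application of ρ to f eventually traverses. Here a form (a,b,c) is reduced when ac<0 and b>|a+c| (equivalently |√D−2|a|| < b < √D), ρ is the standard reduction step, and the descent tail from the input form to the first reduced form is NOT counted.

D = 389, ⌊√D⌋ = 19
river: ρ → (-7,19,1)
river: ρ → (1,19,-7)
river: ρ → (-7,9,11)
river: ρ → (11,13,-5)
river: ρ → (-5,17,5)
river: ρ → (5,13,-11)
river: ρ → (-11,9,7)
river: ρ → (7,19,-1)
river: ρ → (-1,19,7)
river: ρ → (7,9,-11)
river: ρ → (-11,13,5)
river: ρ → (5,17,-5)
river: ρ → (-5,13,11)
river: ρ → (11,9,-7)
ρ-cycle length = 14 (tail of 0 descent steps not counted)

14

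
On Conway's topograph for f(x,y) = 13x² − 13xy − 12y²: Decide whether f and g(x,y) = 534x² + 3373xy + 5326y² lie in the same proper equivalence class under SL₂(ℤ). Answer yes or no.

D₁ = 793, D₂ = 793
river cycle of f (length 12): (-12, 13, 13), (13, 13, -12), (-12, 11, 14), (14, 17, -9), (-9, 19, 12), (12, 5, -16), (-16, 27, 1), (1, 27, -16), (-16, 5, 12), (12, 19, -9), … (2 more)
river cycle of g (length 12): (13, 13, -12), (-12, 11, 14), (14, 17, -9), (-9, 19, 12), (12, 5, -16), (-16, 27, 1), (1, 27, -16), (-16, 5, 12), (12, 19, -9), (-9, 17, 14), … (2 more)
cycles coincide ⇒ equivalent

yes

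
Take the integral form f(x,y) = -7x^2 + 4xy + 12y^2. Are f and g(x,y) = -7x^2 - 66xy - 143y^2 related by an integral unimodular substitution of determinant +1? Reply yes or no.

D₁ = 352, D₂ = 352
river cycle of f (length 6): (-7, 18, 1), (1, 18, -7), (-7, 10, 9), (9, 8, -8), (-8, 8, 9), (9, 10, -7)
river cycle of g (length 6): (-7, 18, 1), (1, 18, -7), (-7, 10, 9), (9, 8, -8), (-8, 8, 9), (9, 10, -7)
cycles coincide ⇒ equivalent

yes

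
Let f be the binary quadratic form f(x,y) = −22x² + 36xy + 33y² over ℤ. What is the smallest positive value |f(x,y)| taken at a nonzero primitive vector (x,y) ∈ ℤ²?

river: ρ → (33,30,-25)
river: ρ → (-25,20,38)
river: ρ → (38,56,-7)
river: ρ → (-7,56,38)
river: ρ → (38,20,-25)
river: ρ → (-25,30,33)
river: ρ → (33,36,-22)
river: ρ → (-22,52,17)
river: ρ → (17,50,-25)
river: ρ → (-25,50,17)
river: ρ → (17,52,-22)
river: ρ → (-22,36,33)
closes: descent 0, river 12
min |a| on river = 7

7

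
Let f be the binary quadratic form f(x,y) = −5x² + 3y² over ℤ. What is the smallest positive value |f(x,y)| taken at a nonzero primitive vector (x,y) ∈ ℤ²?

descent: ρ → (3,6,-2)  [lands on river]
river: ρ → (-2,6,3)
closes: descent 1, river 2
min |a| on river = 2

2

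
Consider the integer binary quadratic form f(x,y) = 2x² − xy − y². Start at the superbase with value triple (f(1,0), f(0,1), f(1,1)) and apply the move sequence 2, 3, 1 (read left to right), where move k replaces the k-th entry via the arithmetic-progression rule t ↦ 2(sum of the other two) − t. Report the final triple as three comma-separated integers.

start (2,-1,0) = (f(1,0),f(0,1),f(1,1))
replace slot 2: 2·(2+0) − (-1) = 5 → (2,5,0)
replace slot 3: 2·(2+5) − 0 = 14 → (2,5,14)
replace slot 1: 2·(5+14) − 2 = 36 → (36,5,14)

36,5,14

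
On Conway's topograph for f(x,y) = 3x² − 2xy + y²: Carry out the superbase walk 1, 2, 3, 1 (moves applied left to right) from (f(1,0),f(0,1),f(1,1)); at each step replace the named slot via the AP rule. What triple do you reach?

start (3,1,2) = (f(1,0),f(0,1),f(1,1))
replace slot 1: 2·(1+2) − 3 = 3 → (3,1,2)
replace slot 2: 2·(3+2) − 1 = 9 → (3,9,2)
replace slot 3: 2·(3+9) − 2 = 22 → (3,9,22)
replace slot 1: 2·(9+22) − 3 = 59 → (59,9,22)

59,9,22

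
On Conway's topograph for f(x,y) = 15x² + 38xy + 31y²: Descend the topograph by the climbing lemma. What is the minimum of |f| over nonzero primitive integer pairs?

translate: b→8 (≡38 mod 30), so (15,38,31)→(15,8,8)
flip: (15,8,8)→(8,-8,15)
translate: b→8 (≡-8 mod 16), so (8,-8,15)→(8,8,15)
reduced (well bottom): (8,8,15) with a≤c, −a<b≤a
well minimum = a = 8

8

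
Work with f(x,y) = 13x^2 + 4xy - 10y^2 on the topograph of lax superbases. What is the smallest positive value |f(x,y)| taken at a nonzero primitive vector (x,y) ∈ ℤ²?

river: ρ → (-10,16,7)
river: ρ → (7,12,-14)
river: ρ → (-14,16,5)
river: ρ → (5,14,-17)
river: ρ → (-17,20,2)
river: ρ → (2,20,-17)
river: ρ → (-17,14,5)
river: ρ → (5,16,-14)
river: ρ → (-14,12,7)
river: ρ → (7,16,-10)
river: ρ → (-10,4,13)
river: ρ → (13,22,-1)
river: ρ → (-1,22,13)
river: ρ → (13,4,-10)
closes: descent 0, river 14
min |a| on river = 1

1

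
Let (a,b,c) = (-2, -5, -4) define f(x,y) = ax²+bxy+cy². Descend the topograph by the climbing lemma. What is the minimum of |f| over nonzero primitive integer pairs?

translate: b→1 (≡5 mod 4), so (2,5,4)→(2,1,1)
flip: (2,1,1)→(1,-1,2)
translate: b→1 (≡-1 mod 2), so (1,-1,2)→(1,1,2)
reduced (well bottom): (1,1,2) with a≤c, −a<b≤a
well minimum |f| = |-1| = 1 (negative-definite)

1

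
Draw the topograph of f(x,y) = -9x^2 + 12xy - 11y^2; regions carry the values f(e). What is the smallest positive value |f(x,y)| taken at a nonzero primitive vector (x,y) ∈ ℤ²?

translate: b→6 (≡-12 mod 18), so (9,-12,11)→(9,6,8)
flip: (9,6,8)→(8,-6,9)
reduced (well bottom): (8,-6,9) with a≤c, −a<b≤a
well minimum |f| = |-8| = 8 (negative-definite)

8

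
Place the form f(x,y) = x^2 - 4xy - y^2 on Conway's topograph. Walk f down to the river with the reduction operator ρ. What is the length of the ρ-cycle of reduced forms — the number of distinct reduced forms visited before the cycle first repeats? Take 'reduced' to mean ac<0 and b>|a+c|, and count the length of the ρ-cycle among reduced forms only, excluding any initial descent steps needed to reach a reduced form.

D = 20, ⌊√D⌋ = 4
descent: ρ → (-1,4,1)  [lands on river]
river: ρ → (1,4,-1)
ρ-cycle length = 2 (tail of 1 descent step not counted)

2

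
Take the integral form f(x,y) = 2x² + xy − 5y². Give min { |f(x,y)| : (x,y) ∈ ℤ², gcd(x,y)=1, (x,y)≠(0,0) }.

descent: ρ → (-5,-1,2)
descent: ρ → (2,5,-2)  [lands on river]
river: ρ → (-2,3,4)
river: ρ → (4,5,-1)
river: ρ → (-1,5,4)
river: ρ → (4,3,-2)
river: ρ → (-2,5,2)
river: ρ → (2,3,-4)
river: ρ → (-4,5,1)
river: ρ → (1,5,-4)
river: ρ → (-4,3,2)
closes: descent 2, river 10
min |a| on river = 1

1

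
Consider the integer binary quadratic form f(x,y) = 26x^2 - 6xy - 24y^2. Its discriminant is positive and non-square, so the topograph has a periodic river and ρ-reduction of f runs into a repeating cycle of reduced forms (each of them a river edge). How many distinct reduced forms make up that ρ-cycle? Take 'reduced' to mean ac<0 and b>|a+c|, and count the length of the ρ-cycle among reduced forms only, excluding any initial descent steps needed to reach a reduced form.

D = 2532, ⌊√D⌋ = 50
descent: ρ → (-24,6,26)  [lands on river]
river: ρ → (26,46,-4)
river: ρ → (-4,50,2)
river: ρ → (2,50,-4)
river: ρ → (-4,46,26)
river: ρ → (26,6,-24)
river: ρ → (-24,42,8)
river: ρ → (8,38,-34)
river: ρ → (-34,30,12)
river: ρ → (12,42,-16)
river: ρ → (-16,22,32)
river: ρ → (32,42,-6)
river: ρ → (-6,42,32)
river: ρ → (32,22,-16)
river: ρ → (-16,42,12)
river: ρ → (12,30,-34)
river: ρ → (-34,38,8)
river: ρ → (8,42,-24)
ρ-cycle length = 18 (tail of 1 descent step not counted)

18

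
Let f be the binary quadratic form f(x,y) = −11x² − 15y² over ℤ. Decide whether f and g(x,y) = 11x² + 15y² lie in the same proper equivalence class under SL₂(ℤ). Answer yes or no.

D₁ = -660, D₂ = -660
f is negative-definite; reduce −f:
−f: reduced (well bottom): (11,0,15) with a≤c, −a<b≤a
flip sign back: reduced form of f is (-11,0,-15)
g: reduced (well bottom): (11,0,15) with a≤c, −a<b≤a
reduced forms (-11, 0, -15) vs (11, 0, 15) ⇒ inequivalent

no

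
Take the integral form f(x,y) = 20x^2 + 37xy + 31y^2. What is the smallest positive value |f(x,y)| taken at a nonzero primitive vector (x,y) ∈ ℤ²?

translate: b→-3 (≡37 mod 40), so (20,37,31)→(20,-3,14)
flip: (20,-3,14)→(14,3,20)
reduced (well bottom): (14,3,20) with a≤c, −a<b≤a
well minimum = a = 14

14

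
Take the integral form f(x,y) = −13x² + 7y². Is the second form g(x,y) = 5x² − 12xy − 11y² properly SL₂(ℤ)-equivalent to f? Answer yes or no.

D₁ = 364, D₂ = 364
river cycle of f (length 8): (7, 14, -6), (-6, 10, 11), (11, 12, -5), (-5, 18, 2), (2, 18, -5), (-5, 12, 11), (11, 10, -6), (-6, 14, 7)
river cycle of g (length 8): (-11, 12, 5), (5, 18, -2), (-2, 18, 5), (5, 12, -11), (-11, 10, 6), (6, 14, -7), (-7, 14, 6), (6, 10, -11)
cycles differ ⇒ inequivalent

no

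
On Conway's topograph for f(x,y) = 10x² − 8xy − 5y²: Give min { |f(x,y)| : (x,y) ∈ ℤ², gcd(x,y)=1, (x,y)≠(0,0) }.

descent: ρ → (-5,8,10)  [lands on river]
river: ρ → (10,12,-3)
river: ρ → (-3,12,10)
river: ρ → (10,8,-5)
river: ρ → (-5,12,6)
river: ρ → (6,12,-5)
closes: descent 1, river 6
min |a| on river = 3

3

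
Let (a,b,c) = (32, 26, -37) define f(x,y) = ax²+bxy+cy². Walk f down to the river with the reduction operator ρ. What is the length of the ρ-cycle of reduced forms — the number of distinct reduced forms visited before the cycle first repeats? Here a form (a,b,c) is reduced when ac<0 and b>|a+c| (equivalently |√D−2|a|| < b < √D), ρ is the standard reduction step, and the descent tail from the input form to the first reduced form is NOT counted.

D = 5412, ⌊√D⌋ = 73
river: ρ → (-37,48,21)
river: ρ → (21,36,-49)
river: ρ → (-49,62,8)
river: ρ → (8,66,-33)
river: ρ → (-33,66,8)
river: ρ → (8,62,-49)
river: ρ → (-49,36,21)
river: ρ → (21,48,-37)
river: ρ → (-37,26,32)
river: ρ → (32,38,-31)
river: ρ → (-31,24,39)
river: ρ → (39,54,-16)
river: ρ → (-16,42,57)
river: ρ → (57,72,-1)
river: ρ → (-1,72,57)
river: ρ → (57,42,-16)
river: ρ → (-16,54,39)
river: ρ → (39,24,-31)
river: ρ → (-31,38,32)
river: ρ → (32,26,-37)
ρ-cycle length = 20 (tail of 0 descent steps not counted)

20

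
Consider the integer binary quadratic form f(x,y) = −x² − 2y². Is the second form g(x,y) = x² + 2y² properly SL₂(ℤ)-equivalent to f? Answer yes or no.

D₁ = -8, D₂ = -8
f is negative-definite; reduce −f:
−f: reduced (well bottom): (1,0,2) with a≤c, −a<b≤a
flip sign back: reduced form of f is (-1,0,-2)
g: reduced (well bottom): (1,0,2) with a≤c, −a<b≤a
reduced forms (-1, 0, -2) vs (1, 0, 2) ⇒ inequivalent

no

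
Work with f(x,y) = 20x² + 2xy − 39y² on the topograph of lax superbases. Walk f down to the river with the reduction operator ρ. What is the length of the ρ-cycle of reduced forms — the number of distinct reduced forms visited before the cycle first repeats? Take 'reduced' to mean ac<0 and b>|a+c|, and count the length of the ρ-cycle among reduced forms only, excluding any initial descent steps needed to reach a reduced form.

D = 3124, ⌊√D⌋ = 55
descent: ρ → (-39,-2,20)
descent: ρ → (20,42,-17)  [lands on river]
river: ρ → (-17,26,36)
river: ρ → (36,46,-7)
river: ρ → (-7,52,15)
river: ρ → (15,38,-28)
river: ρ → (-28,18,25)
river: ρ → (25,32,-21)
river: ρ → (-21,52,5)
river: ρ → (5,48,-41)
river: ρ → (-41,34,12)
river: ρ → (12,38,-35)
river: ρ → (-35,32,15)
river: ρ → (15,28,-39)
river: ρ → (-39,50,4)
river: ρ → (4,54,-13)
river: ρ → (-13,50,12)
river: ρ → (12,46,-21)
river: ρ → (-21,38,20)
ρ-cycle length = 18 (tail of 2 descent steps not counted)

18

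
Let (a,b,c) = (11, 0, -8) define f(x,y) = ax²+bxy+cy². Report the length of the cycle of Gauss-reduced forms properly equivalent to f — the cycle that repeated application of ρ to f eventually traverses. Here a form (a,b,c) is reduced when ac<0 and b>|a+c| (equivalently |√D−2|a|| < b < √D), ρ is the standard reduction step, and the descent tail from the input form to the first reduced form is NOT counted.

D = 352, ⌊√D⌋ = 18
descent: ρ → (-8,16,3)  [lands on river]
river: ρ → (3,14,-13)
river: ρ → (-13,12,4)
river: ρ → (4,12,-13)
river: ρ → (-13,14,3)
river: ρ → (3,16,-8)
ρ-cycle length = 6 (tail of 1 descent step not counted)

6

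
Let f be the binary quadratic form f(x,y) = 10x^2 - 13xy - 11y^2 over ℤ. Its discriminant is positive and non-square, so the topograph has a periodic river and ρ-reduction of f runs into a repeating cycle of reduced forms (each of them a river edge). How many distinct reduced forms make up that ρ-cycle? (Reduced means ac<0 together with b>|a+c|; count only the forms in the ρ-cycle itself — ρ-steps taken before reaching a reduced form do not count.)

D = 609, ⌊√D⌋ = 24
descent: ρ → (-11,13,10)  [lands on river]
river: ρ → (10,7,-14)
river: ρ → (-14,21,3)
river: ρ → (3,21,-14)
river: ρ → (-14,7,10)
river: ρ → (10,13,-11)
river: ρ → (-11,9,12)
river: ρ → (12,15,-8)
river: ρ → (-8,17,10)
river: ρ → (10,23,-2)
river: ρ → (-2,21,21)
river: ρ → (21,21,-2)
river: ρ → (-2,23,10)
river: ρ → (10,17,-8)
river: ρ → (-8,15,12)
river: ρ → (12,9,-11)
ρ-cycle length = 16 (tail of 1 descent step not counted)

16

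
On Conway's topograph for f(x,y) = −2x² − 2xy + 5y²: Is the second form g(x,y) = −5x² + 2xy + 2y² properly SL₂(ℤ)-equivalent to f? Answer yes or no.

D₁ = 44, D₂ = 44
river cycle of f (length 2): (-2, 6, 1), (1, 6, -2)
river cycle of g (length 2): (2, 6, -1), (-1, 6, 2)
cycles differ ⇒ inequivalent

no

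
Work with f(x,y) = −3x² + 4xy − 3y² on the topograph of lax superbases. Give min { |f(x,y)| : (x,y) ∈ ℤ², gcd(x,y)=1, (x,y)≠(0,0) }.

translate: b→2 (≡-4 mod 6), so (3,-4,3)→(3,2,2)
flip: (3,2,2)→(2,-2,3)
translate: b→2 (≡-2 mod 4), so (2,-2,3)→(2,2,3)
reduced (well bottom): (2,2,3) with a≤c, −a<b≤a
well minimum |f| = |-2| = 2 (negative-definite)

2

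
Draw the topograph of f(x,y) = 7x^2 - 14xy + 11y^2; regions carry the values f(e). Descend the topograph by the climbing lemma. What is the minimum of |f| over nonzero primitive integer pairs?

translate: b→0 (≡-14 mod 14), so (7,-14,11)→(7,0,4)
flip: (7,0,4)→(4,0,7)
reduced (well bottom): (4,0,7) with a≤c, −a<b≤a
well minimum = a = 4

4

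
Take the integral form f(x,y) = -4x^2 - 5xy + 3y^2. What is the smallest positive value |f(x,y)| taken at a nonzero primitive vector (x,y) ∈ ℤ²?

descent: ρ → (3,5,-4)  [lands on river]
river: ρ → (-4,3,4)
river: ρ → (4,5,-3)
river: ρ → (-3,7,2)
river: ρ → (2,5,-6)
river: ρ → (-6,7,1)
river: ρ → (1,7,-6)
river: ρ → (-6,5,2)
river: ρ → (2,7,-3)
river: ρ → (-3,5,4)
river: ρ → (4,3,-4)
river: ρ → (-4,5,3)
river: ρ → (3,7,-2)
river: ρ → (-2,5,6)
river: ρ → (6,7,-1)
river: ρ → (-1,7,6)
river: ρ → (6,5,-2)
river: ρ → (-2,7,3)
closes: descent 1, river 18
min |a| on river = 1

1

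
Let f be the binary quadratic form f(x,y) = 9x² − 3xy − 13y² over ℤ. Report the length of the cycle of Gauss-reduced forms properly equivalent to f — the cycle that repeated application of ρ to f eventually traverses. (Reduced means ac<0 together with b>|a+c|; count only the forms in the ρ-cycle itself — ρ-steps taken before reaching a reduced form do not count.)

D = 477, ⌊√D⌋ = 21
descent: ρ → (-13,3,9)
descent: ρ → (9,15,-7)  [lands on river]
river: ρ → (-7,13,11)
river: ρ → (11,9,-9)
river: ρ → (-9,9,11)
river: ρ → (11,13,-7)
river: ρ → (-7,15,9)
river: ρ → (9,21,-1)
river: ρ → (-1,21,9)
ρ-cycle length = 8 (tail of 2 descent steps not counted)

8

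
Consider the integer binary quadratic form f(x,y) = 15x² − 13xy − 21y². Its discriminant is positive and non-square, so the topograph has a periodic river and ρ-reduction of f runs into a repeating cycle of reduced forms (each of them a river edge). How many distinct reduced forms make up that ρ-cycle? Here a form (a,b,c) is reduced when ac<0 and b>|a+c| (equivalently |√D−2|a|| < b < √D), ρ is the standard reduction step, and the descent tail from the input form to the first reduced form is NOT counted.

D = 1429, ⌊√D⌋ = 37
descent: ρ → (-21,13,15)  [lands on river]
river: ρ → (15,17,-19)
river: ρ → (-19,21,13)
river: ρ → (13,31,-9)
river: ρ → (-9,23,25)
river: ρ → (25,27,-7)
river: ρ → (-7,29,21)
river: ρ → (21,13,-15)
river: ρ → (-15,17,19)
river: ρ → (19,21,-13)
river: ρ → (-13,31,9)
river: ρ → (9,23,-25)
river: ρ → (-25,27,7)
river: ρ → (7,29,-21)
ρ-cycle length = 14 (tail of 1 descent step not counted)

14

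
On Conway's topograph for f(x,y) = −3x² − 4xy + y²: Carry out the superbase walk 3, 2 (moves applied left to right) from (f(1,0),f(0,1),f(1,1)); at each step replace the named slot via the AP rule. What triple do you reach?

start (-3,1,-6) = (f(1,0),f(0,1),f(1,1))
replace slot 3: 2·((-3)+1) − (-6) = 2 → (-3,1,2)
replace slot 2: 2·((-3)+2) − 1 = -3 → (-3,-3,2)

-3,-3,2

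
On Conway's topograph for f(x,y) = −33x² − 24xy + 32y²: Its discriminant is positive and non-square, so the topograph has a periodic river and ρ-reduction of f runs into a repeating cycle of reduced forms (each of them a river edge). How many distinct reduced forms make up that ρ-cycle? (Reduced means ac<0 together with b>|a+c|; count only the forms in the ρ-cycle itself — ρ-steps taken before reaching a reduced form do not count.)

D = 4800, ⌊√D⌋ = 69
descent: ρ → (32,24,-33)  [lands on river]
river: ρ → (-33,42,23)
river: ρ → (23,50,-25)
river: ρ → (-25,50,23)
river: ρ → (23,42,-33)
river: ρ → (-33,24,32)
river: ρ → (32,40,-25)
river: ρ → (-25,60,12)
river: ρ → (12,60,-25)
river: ρ → (-25,40,32)
ρ-cycle length = 10 (tail of 1 descent step not counted)

10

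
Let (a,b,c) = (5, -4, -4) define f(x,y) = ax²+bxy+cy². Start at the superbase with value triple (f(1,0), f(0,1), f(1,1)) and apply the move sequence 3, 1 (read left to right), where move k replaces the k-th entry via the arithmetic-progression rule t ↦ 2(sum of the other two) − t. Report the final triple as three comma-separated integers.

start (5,-4,-3) = (f(1,0),f(0,1),f(1,1))
replace slot 3: 2·(5+(-4)) − (-3) = 5 → (5,-4,5)
replace slot 1: 2·((-4)+5) − 5 = -3 → (-3,-4,5)

-3,-4,5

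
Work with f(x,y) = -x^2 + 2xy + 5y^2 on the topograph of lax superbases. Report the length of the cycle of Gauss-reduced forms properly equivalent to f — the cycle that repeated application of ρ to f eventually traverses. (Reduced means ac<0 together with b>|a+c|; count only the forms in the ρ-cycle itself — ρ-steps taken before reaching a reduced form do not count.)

D = 24, ⌊√D⌋ = 4
descent: ρ → (5,-2,-1)
descent: ρ → (-1,4,2)  [lands on river]
river: ρ → (2,4,-1)
ρ-cycle length = 2 (tail of 2 descent steps not counted)

2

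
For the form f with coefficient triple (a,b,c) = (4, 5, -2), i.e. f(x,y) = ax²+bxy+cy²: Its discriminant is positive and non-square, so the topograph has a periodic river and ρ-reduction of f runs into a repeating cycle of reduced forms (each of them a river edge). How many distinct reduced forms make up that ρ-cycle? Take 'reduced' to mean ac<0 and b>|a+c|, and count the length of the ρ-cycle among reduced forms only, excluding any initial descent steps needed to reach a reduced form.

D = 57, ⌊√D⌋ = 7
river: ρ → (-2,7,1)
river: ρ → (1,7,-2)
river: ρ → (-2,5,4)
river: ρ → (4,3,-3)
river: ρ → (-3,3,4)
river: ρ → (4,5,-2)
ρ-cycle length = 6 (tail of 0 descent steps not counted)

6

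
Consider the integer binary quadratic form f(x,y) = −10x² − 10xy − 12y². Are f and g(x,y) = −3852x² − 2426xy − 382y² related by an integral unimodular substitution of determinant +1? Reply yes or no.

D₁ = -380, D₂ = -380
f is negative-definite; reduce −f:
−f: reduced (well bottom): (10,10,12) with a≤c, −a<b≤a
flip sign back: reduced form of f is (-10,-10,-12)
g is negative-definite; reduce −g:
−g: flip: (3852,2426,382)→(382,-2426,3852)
−g: translate: b→-134 (≡-2426 mod 764), so (382,-2426,3852)→(382,-134,12)
−g: flip: (382,-134,12)→(12,134,382)
−g: translate: b→-10 (≡134 mod 24), so (12,134,382)→(12,-10,10)
−g: flip: (12,-10,10)→(10,10,12)
−g: reduced (well bottom): (10,10,12) with a≤c, −a<b≤a
flip sign back: reduced form of g is (-10,-10,-12)
reduced forms (-10, -10, -12) vs (-10, -10, -12) ⇒ equivalent

yes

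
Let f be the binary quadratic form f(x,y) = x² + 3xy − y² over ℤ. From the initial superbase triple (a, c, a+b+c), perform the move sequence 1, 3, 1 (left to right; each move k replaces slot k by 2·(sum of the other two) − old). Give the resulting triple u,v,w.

start (1,-1,3) = (f(1,0),f(0,1),f(1,1))
replace slot 1: 2·((-1)+3) − 1 = 3 → (3,-1,3)
replace slot 3: 2·(3+(-1)) − 3 = 1 → (3,-1,1)
replace slot 1: 2·((-1)+1) − 3 = -3 → (-3,-1,1)

-3,-1,1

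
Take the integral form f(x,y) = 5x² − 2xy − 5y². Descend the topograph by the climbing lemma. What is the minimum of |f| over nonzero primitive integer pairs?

descent: ρ → (-5,2,5)  [lands on river]
river: ρ → (5,8,-2)
river: ρ → (-2,8,5)
river: ρ → (5,2,-5)
river: ρ → (-5,8,2)
river: ρ → (2,8,-5)
closes: descent 1, river 6
min |a| on river = 2

2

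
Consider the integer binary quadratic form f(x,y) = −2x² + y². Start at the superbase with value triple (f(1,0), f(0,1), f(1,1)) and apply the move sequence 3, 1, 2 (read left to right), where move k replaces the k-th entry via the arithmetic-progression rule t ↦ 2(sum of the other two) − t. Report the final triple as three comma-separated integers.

start (-2,1,-1) = (f(1,0),f(0,1),f(1,1))
replace slot 3: 2·((-2)+1) − (-1) = -1 → (-2,1,-1)
replace slot 1: 2·(1+(-1)) − (-2) = 2 → (2,1,-1)
replace slot 2: 2·(2+(-1)) − 1 = 1 → (2,1,-1)

2,1,-1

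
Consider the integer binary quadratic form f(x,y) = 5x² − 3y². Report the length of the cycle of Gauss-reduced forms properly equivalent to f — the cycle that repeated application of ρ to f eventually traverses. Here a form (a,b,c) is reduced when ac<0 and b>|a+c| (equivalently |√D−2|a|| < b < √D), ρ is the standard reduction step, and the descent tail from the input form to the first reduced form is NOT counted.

D = 60, ⌊√D⌋ = 7
descent: ρ → (-3,6,2)  [lands on river]
river: ρ → (2,6,-3)
ρ-cycle length = 2 (tail of 1 descent step not counted)

2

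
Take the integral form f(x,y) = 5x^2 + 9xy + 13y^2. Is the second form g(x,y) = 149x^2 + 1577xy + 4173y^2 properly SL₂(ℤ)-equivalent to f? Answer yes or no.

D₁ = -179, D₂ = -179
f: translate: b→-1 (≡9 mod 10), so (5,9,13)→(5,-1,9)
f: reduced (well bottom): (5,-1,9) with a≤c, −a<b≤a
g: translate: b→87 (≡1577 mod 298), so (149,1577,4173)→(149,87,13)
g: flip: (149,87,13)→(13,-87,149)
g: translate: b→-9 (≡-87 mod 26), so (13,-87,149)→(13,-9,5)
g: flip: (13,-9,5)→(5,9,13)
g: translate: b→-1 (≡9 mod 10), so (5,9,13)→(5,-1,9)
g: reduced (well bottom): (5,-1,9) with a≤c, −a<b≤a
reduced forms (5, -1, 9) vs (5, -1, 9) ⇒ equivalent

yes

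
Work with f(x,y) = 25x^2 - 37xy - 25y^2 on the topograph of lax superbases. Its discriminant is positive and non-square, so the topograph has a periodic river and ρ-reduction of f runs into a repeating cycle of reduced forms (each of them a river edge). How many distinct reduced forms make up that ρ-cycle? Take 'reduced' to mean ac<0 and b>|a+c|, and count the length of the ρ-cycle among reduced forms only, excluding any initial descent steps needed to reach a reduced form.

D = 3869, ⌊√D⌋ = 62
descent: ρ → (-25,37,25)  [lands on river]
river: ρ → (25,13,-37)
river: ρ → (-37,61,1)
river: ρ → (1,61,-37)
river: ρ → (-37,13,25)
river: ρ → (25,37,-25)
river: ρ → (-25,13,37)
river: ρ → (37,61,-1)
river: ρ → (-1,61,37)
river: ρ → (37,13,-25)
ρ-cycle length = 10 (tail of 1 descent step not counted)

10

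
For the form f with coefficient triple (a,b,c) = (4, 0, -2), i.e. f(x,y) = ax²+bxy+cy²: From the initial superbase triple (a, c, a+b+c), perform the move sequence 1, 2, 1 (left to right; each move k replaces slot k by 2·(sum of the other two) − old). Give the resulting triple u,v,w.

start (4,-2,2) = (f(1,0),f(0,1),f(1,1))
replace slot 1: 2·((-2)+2) − 4 = -4 → (-4,-2,2)
replace slot 2: 2·((-4)+2) − (-2) = -2 → (-4,-2,2)
replace slot 1: 2·((-2)+2) − (-4) = 4 → (4,-2,2)

4,-2,2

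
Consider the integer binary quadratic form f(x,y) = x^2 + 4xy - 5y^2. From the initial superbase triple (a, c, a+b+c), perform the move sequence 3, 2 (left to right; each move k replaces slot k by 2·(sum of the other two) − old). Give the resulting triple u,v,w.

start (1,-5,0) = (f(1,0),f(0,1),f(1,1))
replace slot 3: 2·(1+(-5)) − 0 = -8 → (1,-5,-8)
replace slot 2: 2·(1+(-8)) − (-5) = -9 → (1,-9,-8)

1,-9,-8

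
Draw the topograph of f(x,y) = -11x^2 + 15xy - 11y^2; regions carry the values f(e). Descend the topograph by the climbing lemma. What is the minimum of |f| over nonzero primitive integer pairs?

translate: b→7 (≡-15 mod 22), so (11,-15,11)→(11,7,7)
flip: (11,7,7)→(7,-7,11)
translate: b→7 (≡-7 mod 14), so (7,-7,11)→(7,7,11)
reduced (well bottom): (7,7,11) with a≤c, −a<b≤a
well minimum |f| = |-7| = 7 (negative-definite)

7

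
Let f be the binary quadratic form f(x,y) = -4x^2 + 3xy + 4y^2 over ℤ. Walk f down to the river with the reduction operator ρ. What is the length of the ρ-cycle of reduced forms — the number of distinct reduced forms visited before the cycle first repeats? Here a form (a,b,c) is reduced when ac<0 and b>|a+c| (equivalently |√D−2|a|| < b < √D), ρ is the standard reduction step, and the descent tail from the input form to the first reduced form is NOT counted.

D = 73, ⌊√D⌋ = 8
river: ρ → (4,5,-3)
river: ρ → (-3,7,2)
river: ρ → (2,5,-6)
river: ρ → (-6,7,1)
river: ρ → (1,7,-6)
river: ρ → (-6,5,2)
river: ρ → (2,7,-3)
river: ρ → (-3,5,4)
river: ρ → (4,3,-4)
river: ρ → (-4,5,3)
river: ρ → (3,7,-2)
river: ρ → (-2,5,6)
river: ρ → (6,7,-1)
river: ρ → (-1,7,6)
river: ρ → (6,5,-2)
river: ρ → (-2,7,3)
river: ρ → (3,5,-4)
river: ρ → (-4,3,4)
ρ-cycle length = 18 (tail of 0 descent steps not counted)

18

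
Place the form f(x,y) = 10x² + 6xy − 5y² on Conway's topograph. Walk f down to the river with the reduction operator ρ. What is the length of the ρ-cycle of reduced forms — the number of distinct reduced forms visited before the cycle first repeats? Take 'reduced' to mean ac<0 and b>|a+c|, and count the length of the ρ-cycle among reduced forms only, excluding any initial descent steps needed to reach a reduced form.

D = 236, ⌊√D⌋ = 15
river: ρ → (-5,14,2)
river: ρ → (2,14,-5)
river: ρ → (-5,6,10)
river: ρ → (10,14,-1)
river: ρ → (-1,14,10)
river: ρ → (10,6,-5)
ρ-cycle length = 6 (tail of 0 descent steps not counted)

6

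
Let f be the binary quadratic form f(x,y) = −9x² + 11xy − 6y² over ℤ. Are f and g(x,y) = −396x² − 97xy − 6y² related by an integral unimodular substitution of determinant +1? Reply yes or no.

D₁ = -95, D₂ = -95
f is negative-definite; reduce −f:
−f: translate: b→7 (≡-11 mod 18), so (9,-11,6)→(9,7,4)
−f: flip: (9,7,4)→(4,-7,9)
−f: translate: b→1 (≡-7 mod 8), so (4,-7,9)→(4,1,6)
−f: reduced (well bottom): (4,1,6) with a≤c, −a<b≤a
flip sign back: reduced form of f is (-4,-1,-6)
g is negative-definite; reduce −g:
−g: flip: (396,97,6)→(6,-97,396)
−g: translate: b→-1 (≡-97 mod 12), so (6,-97,396)→(6,-1,4)
−g: flip: (6,-1,4)→(4,1,6)
−g: reduced (well bottom): (4,1,6) with a≤c, −a<b≤a
flip sign back: reduced form of g is (-4,-1,-6)
reduced forms (-4, -1, -6) vs (-4, -1, -6) ⇒ equivalent

yes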